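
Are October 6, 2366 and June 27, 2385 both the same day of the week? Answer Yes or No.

Yes

From Oct 6, 2366 to Jun 27, 2385 is 6839 days.
6839 mod 7 = 0, so they are the same weekday.
(Oct 6, 2366 is a Thursday; Jun 27, 2385 is a Thursday.)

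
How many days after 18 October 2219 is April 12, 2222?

Oct 18, 2219 → Oct 18, 2220: 366 days (Feb 29, 2220 is in that span).
Oct 18, 2220 → Oct 18, 2221: 365 days.
Oct 18, 2221 → Nov 18, 2221: 31 days (October has 31).
Nov 18, 2221 → Dec 18, 2221: 30 days (November has 30).
Dec 18, 2221 → Jan 18, 2222: 31 days (December has 31).
Jan 18, 2222 → Feb 18, 2222: 31 days (January has 31).
Feb 18, 2222 → Mar 18, 2222: 28 days (February has 28).
Mar 18, 2222 → Apr 12, 2222: 25 days.
Total: 907 days.

907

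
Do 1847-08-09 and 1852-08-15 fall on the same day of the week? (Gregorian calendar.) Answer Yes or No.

No

From Aug 9, 1847 to Aug 15, 1852 is 1833 days.
1833 mod 7 = 6, so they are different weekdays.
(Aug 9, 1847 is a Monday; Aug 15, 1852 is a Sunday.)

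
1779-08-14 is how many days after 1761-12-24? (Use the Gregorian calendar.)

Dec 24, 1761 → Dec 24, 1762: 365 days.
Dec 24, 1762 → Dec 24, 1763: 365 days.
Dec 24, 1763 → Dec 24, 1764: 366 days (Feb 29, 1764 is in that span).
Dec 24, 1764 → Dec 24, 1765: 365 days.
Dec 24, 1765 → Dec 24, 1766: 365 days.
Dec 24, 1766 → Dec 24, 1767: 365 days.
Dec 24, 1767 → Dec 24, 1768: 366 days (Feb 29, 1768 is in that span).
Dec 24, 1768 → Dec 24, 1769: 365 days.
Dec 24, 1769 → Dec 24, 1770: 365 days.
Dec 24, 1770 → Dec 24, 1771: 365 days.
Dec 24, 1771 → Dec 24, 1772: 366 days (Feb 29, 1772 is in that span).
Dec 24, 1772 → Dec 24, 1773: 365 days.
Dec 24, 1773 → Dec 24, 1774: 365 days.
Dec 24, 1774 → Dec 24, 1775: 365 days.
Dec 24, 1775 → Dec 24, 1776: 366 days (Feb 29, 1776 is in that span).
Dec 24, 1776 → Dec 24, 1777: 365 days.
Dec 24, 1777 → Dec 24, 1778: 365 days.
Dec 24, 1778 → Jan 24, 1779: 31 days (December has 31).
Jan 24, 1779 → Feb 24, 1779: 31 days (January has 31).
Feb 24, 1779 → Mar 24, 1779: 28 days (February has 28).
Mar 24, 1779 → Apr 24, 1779: 31 days (March has 31).
Apr 24, 1779 → May 24, 1779: 30 days (April has 30).
May 24, 1779 → Jun 24, 1779: 31 days (May has 31).
Jun 24, 1779 → Jul 24, 1779: 30 days (June has 30).
Jul 24, 1779 → Aug 14, 1779: 21 days.
Total: 6442 days.

6442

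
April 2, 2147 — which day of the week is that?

Sunday

January 1, 2147 is a Sunday.
Jan 1, 2147 → Feb 1, 2147: 31 days (January has 31).
Feb 1, 2147 → Mar 1, 2147: 28 days (February has 28).
Mar 1, 2147 → Apr 1, 2147: 31 days (March has 31).
Apr 1, 2147 → Apr 2, 2147: 1 days.
Total: 91 days.
91 mod 7 = 0, so Sunday + 0 = Sunday.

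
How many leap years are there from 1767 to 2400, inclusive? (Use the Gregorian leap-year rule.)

154

Multiples of 4 in [1767,2400]: 159.
Of those, multiples of 100: 7 (not leap unless ÷400).
Multiples of 400: 2.
Leap years = 159 − 7 + 2 = 154.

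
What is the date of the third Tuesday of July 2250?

July 16, 2250

July 1, 2250 is a Monday.
The first Tuesday is therefore July 2 (1 days later).
The third Tuesday is 2 + 2×7 = July 16.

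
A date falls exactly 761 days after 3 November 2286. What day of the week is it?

Monday

First find the weekday of Nov 3, 2286. Doomsday rule: the anchor day for the 2200s is Friday. For year 86: 86÷12 = 7 r 2, and 2÷4 = 0, so 7+2+0 = 9.
Friday + 9 ≡ Sunday — that's 2286's doomsday.
In November the doomsday date is Nov 7.
Nov 3 is 4 days before Nov 7; 4 mod 7 = 4, so Sunday − 4 = Wednesday.
761 mod 7 = 5, so 761 days after a Wednesday is Wednesday + 5 = Monday.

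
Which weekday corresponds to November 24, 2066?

Wednesday

January 1, 2066 is a Friday.
Jan 1, 2066 → Feb 1, 2066: 31 days (January has 31).
Feb 1, 2066 → Mar 1, 2066: 28 days (February has 28).
Mar 1, 2066 → Apr 1, 2066: 31 days (March has 31).
Apr 1, 2066 → May 1, 2066: 30 days (April has 30).
May 1, 2066 → Jun 1, 2066: 31 days (May has 31).
Jun 1, 2066 → Jul 1, 2066: 30 days (June has 30).
Jul 1, 2066 → Aug 1, 2066: 31 days (July has 31).
Aug 1, 2066 → Sep 1, 2066: 31 days (August has 31).
Sep 1, 2066 → Oct 1, 2066: 30 days (September has 30).
Oct 1, 2066 → Nov 1, 2066: 31 days (October has 31).
Nov 1, 2066 → Nov 24, 2066: 23 days.
Total: 327 days.
327 mod 7 = 5, so Friday + 5 = Wednesday.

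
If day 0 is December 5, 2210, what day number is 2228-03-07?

6302

Dec 5, 2210 → Dec 5, 2211: 365 days.
Dec 5, 2211 → Dec 5, 2212: 366 days (Feb 29, 2212 is in that span).
Dec 5, 2212 → Dec 5, 2213: 365 days.
Dec 5, 2213 → Dec 5, 2214: 365 days.
Dec 5, 2214 → Dec 5, 2215: 365 days.
Dec 5, 2215 → Dec 5, 2216: 366 days (Feb 29, 2216 is in that span).
Dec 5, 2216 → Dec 5, 2217: 365 days.
Dec 5, 2217 → Dec 5, 2218: 365 days.
Dec 5, 2218 → Dec 5, 2219: 365 days.
Dec 5, 2219 → Dec 5, 2220: 366 days (Feb 29, 2220 is in that span).
Dec 5, 2220 → Dec 5, 2221: 365 days.
Dec 5, 2221 → Dec 5, 2222: 365 days.
Dec 5, 2222 → Dec 5, 2223: 365 days.
Dec 5, 2223 → Dec 5, 2224: 366 days (Feb 29, 2224 is in that span).
Dec 5, 2224 → Dec 5, 2225: 365 days.
Dec 5, 2225 → Dec 5, 2226: 365 days.
Dec 5, 2226 → Dec 5, 2227: 365 days.
Dec 5, 2227 → Jan 5, 2228: 31 days (December has 31).
Jan 5, 2228 → Feb 5, 2228: 31 days (January has 31).
Feb 5, 2228 → Mar 5, 2228: 29 days (February has 29).
Mar 5, 2228 → Mar 7, 2228: 2 days.
Total: 6302 days.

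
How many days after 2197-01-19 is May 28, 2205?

Jan 19, 2197 → Jan 19, 2198: 365 days.
Jan 19, 2198 → Jan 19, 2199: 365 days.
Jan 19, 2199 → Jan 19, 2200: 365 days.
Jan 19, 2200 → Jan 19, 2201: 365 days.
Jan 19, 2201 → Jan 19, 2202: 365 days.
Jan 19, 2202 → Jan 19, 2203: 365 days.
Jan 19, 2203 → Jan 19, 2204: 365 days.
Jan 19, 2204 → Jan 19, 2205: 366 days (Feb 29, 2204 is in that span).
Jan 19, 2205 → Feb 19, 2205: 31 days (January has 31).
Feb 19, 2205 → Mar 19, 2205: 28 days (February has 28).
Mar 19, 2205 → Apr 19, 2205: 31 days (March has 31).
Apr 19, 2205 → May 19, 2205: 30 days (April has 30).
May 19, 2205 → May 28, 2205: 9 days.
Total: 3050 days.

3050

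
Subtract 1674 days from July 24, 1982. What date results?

December 23, 1977

−365 (one year) → Jul 24, 1981 (1309 left).
−365 (one year) → Jul 24, 1980 (944 left).
−366 (one year; includes Feb 29, 1980) → Jul 24, 1979 (578 left).
−365 (one year) → Jul 24, 1978 (213 left).
−24 → Jun 30, 1978 (end of Jun, 30 days; 189 left).
−30 → May 31, 1978 (end of May, 31 days; 159 left).
−31 → Apr 30, 1978 (end of Apr, 30 days; 128 left).
−30 → Mar 31, 1978 (end of Mar, 31 days; 98 left).
−31 → Feb 28, 1978 (end of Feb, 28 days; 67 left).
−28 → Jan 31, 1978 (end of Jan, 31 days; 39 left).
−31 → Dec 31, 1977 (end of Dec, 31 days; 8 left).
−8 → Dec 23, 1977.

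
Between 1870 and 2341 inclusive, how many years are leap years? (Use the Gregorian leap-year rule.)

Multiples of 4 in [1870,2341]: 118.
Of those, multiples of 100: 5 (not leap unless ÷400).
Multiples of 400: 1.
Leap years = 118 − 5 + 1 = 114.

114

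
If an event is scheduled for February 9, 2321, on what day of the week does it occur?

Doomsday rule: the anchor day for the 2300s is Wednesday. For year 21: 21÷12 = 1 r 9, and 9÷4 = 2, so 1+9+2 = 12.
Wednesday + 12 ≡ Monday — that's 2321's doomsday.
In February the doomsday date is Feb 28 (2321 is not a leap year).
Feb 9 is 19 days before Feb 28; 19 mod 7 = 5, so Monday − 5 = Wednesday.

Wednesday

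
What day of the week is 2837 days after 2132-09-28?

First find the weekday of Sep 28, 2132. Doomsday rule: the anchor day for the 2100s is Sunday. For year 32: 32÷12 = 2 r 8, and 8÷4 = 2, so 2+8+2 = 12.
Sunday + 12 ≡ Friday — that's 2132's doomsday.
In September the doomsday date is Sep 5.
Sep 28 is 23 days after Sep 5; 23 mod 7 = 2, so Friday + 2 = Sunday.
2837 mod 7 = 2, so 2837 days after a Sunday is Sunday + 2 = Tuesday.

Tuesday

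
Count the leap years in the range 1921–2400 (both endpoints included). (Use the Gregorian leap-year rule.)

117

Multiples of 4 in [1921,2400]: 120.
Of those, multiples of 100: 5 (not leap unless ÷400).
Multiples of 400: 2.
Leap years = 120 − 5 + 2 = 117.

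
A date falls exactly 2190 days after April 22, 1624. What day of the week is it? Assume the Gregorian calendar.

Sunday

Apr 22, 1624 is a Monday.
2190 mod 7 = 6, so 2190 days after a Monday is Monday + 6 = Sunday.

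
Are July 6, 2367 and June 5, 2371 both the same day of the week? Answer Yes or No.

No

From Jul 6, 2367 to Jun 5, 2371 is 1430 days.
1430 mod 7 = 2, so they are different weekdays.
(Jul 6, 2367 is a Thursday; Jun 5, 2371 is a Saturday.)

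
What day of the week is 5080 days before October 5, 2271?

First find the weekday of Oct 5, 2271. Doomsday rule: the anchor day for the 2200s is Friday. For year 71: 71÷12 = 5 r 11, and 11÷4 = 2, so 5+11+2 = 18.
Friday + 18 ≡ Tuesday — that's 2271's doomsday.
In October the doomsday date is Oct 10.
Oct 5 is 5 days before Oct 10; 5 mod 7 = 5, so Tuesday − 5 = Thursday.
5080 mod 7 = 5, so 5080 days before a Thursday is Thursday − 5 = Saturday.

Saturday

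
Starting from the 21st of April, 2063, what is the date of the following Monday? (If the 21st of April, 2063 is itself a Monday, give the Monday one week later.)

Apr 21, 2063 is a Saturday.
From Saturday to the next Monday is 2 days.
Apr 21, 2063 + 2 = Apr 23, 2063.

April 23, 2063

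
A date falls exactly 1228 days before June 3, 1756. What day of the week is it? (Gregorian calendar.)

Monday

First find the weekday of Jun 3, 1756. Doomsday rule: the anchor day for the 1700s is Sunday. For year 56: 56÷12 = 4 r 8, and 8÷4 = 2, so 4+8+2 = 14.
Sunday + 14 ≡ Sunday — that's 1756's doomsday.
In June the doomsday date is Jun 6.
Jun 3 is 3 days before Jun 6; 3 mod 7 = 3, so Sunday − 3 = Thursday.
1228 mod 7 = 3, so 1228 days before a Thursday is Thursday − 3 = Monday.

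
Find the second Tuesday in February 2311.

February 1, 2311 is a Wednesday.
The first Tuesday is therefore February 7 (6 days later).
The second Tuesday is 7 + 1×7 = February 14.

February 14, 2311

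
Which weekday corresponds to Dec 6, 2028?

Doomsday rule: the anchor day for the 2000s is Tuesday. For year 28: 28÷12 = 2 r 4, and 4÷4 = 1, so 2+4+1 = 7.
Tuesday + 7 ≡ Tuesday — that's 2028's doomsday.
In December the doomsday date is Dec 12.
Dec 6 is 6 days before Dec 12; 6 mod 7 = 6, so Tuesday − 6 = Wednesday.

Wednesday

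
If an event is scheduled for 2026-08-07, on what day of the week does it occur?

Friday

Doomsday rule: the anchor day for the 2000s is Tuesday. For year 26: 26÷12 = 2 r 2, and 2÷4 = 0, so 2+2+0 = 4.
Tuesday + 4 ≡ Saturday — that's 2026's doomsday.
In August the doomsday date is Aug 8.
Aug 7 is 1 day before Aug 8; 1 mod 7 = 1, so Saturday − 1 = Friday.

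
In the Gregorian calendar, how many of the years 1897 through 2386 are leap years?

Multiples of 4 in [1897,2386]: 122.
Of those, multiples of 100: 5 (not leap unless ÷400).
Multiples of 400: 1.
Leap years = 122 − 5 + 1 = 118.

118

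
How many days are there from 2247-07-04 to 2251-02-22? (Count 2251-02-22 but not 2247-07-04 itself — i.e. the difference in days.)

1329

Jul 4, 2247 → Jul 4, 2248: 366 days (Feb 29, 2248 is in that span).
Jul 4, 2248 → Jul 4, 2249: 365 days.
Jul 4, 2249 → Jul 4, 2250: 365 days.
Jul 4, 2250 → Aug 4, 2250: 31 days (July has 31).
Aug 4, 2250 → Sep 4, 2250: 31 days (August has 31).
Sep 4, 2250 → Oct 4, 2250: 30 days (September has 30).
Oct 4, 2250 → Nov 4, 2250: 31 days (October has 31).
Nov 4, 2250 → Dec 4, 2250: 30 days (November has 30).
Dec 4, 2250 → Jan 4, 2251: 31 days (December has 31).
Jan 4, 2251 → Feb 4, 2251: 31 days (January has 31).
Feb 4, 2251 → Feb 22, 2251: 18 days.
Total: 1329 days.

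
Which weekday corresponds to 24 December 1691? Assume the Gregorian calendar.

Monday

Doomsday rule: the anchor day for the 1600s is Tuesday. For year 91: 91÷12 = 7 r 7, and 7÷4 = 1, so 7+7+1 = 15.
Tuesday + 15 ≡ Wednesday — that's 1691's doomsday.
In December the doomsday date is Dec 12.
Dec 24 is 12 days after Dec 12; 12 mod 7 = 5, so Wednesday + 5 = Monday.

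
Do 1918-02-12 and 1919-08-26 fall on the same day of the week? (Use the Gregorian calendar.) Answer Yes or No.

Yes

From Feb 12, 1918 to Aug 26, 1919 is 560 days.
560 mod 7 = 0, so they are the same weekday.
(Feb 12, 1918 is a Tuesday; Aug 26, 1919 is a Tuesday.)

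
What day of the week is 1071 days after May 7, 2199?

Tuesday

May 7, 2199 is a Tuesday.
1071 mod 7 = 0, so 1071 days after a Tuesday is Tuesday + 0 = Tuesday.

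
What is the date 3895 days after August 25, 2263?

+366 (one year; includes Feb 29, 2264) → Aug 25, 2264 (3529 left).
+365 (one year) → Aug 25, 2265 (3164 left).
+365 (one year) → Aug 25, 2266 (2799 left).
+365 (one year) → Aug 25, 2267 (2434 left).
+366 (one year; includes Feb 29, 2268) → Aug 25, 2268 (2068 left).
+365 (one year) → Aug 25, 2269 (1703 left).
+365 (one year) → Aug 25, 2270 (1338 left).
+365 (one year) → Aug 25, 2271 (973 left).
+366 (one year; includes Feb 29, 2272) → Aug 25, 2272 (607 left).
+365 (one year) → Aug 25, 2273 (242 left).
Aug has 31 days: +7 → Sep 1, 2273 (235 left).
Sep has 30 days: +30 → Oct 1, 2273 (205 left).
Oct has 31 days: +31 → Nov 1, 2273 (174 left).
Nov has 30 days: +30 → Dec 1, 2273 (144 left).
Dec has 31 days: +31 → Jan 1, 2274 (113 left).
Jan has 31 days: +31 → Feb 1, 2274 (82 left).
Feb has 28 days: +28 → Mar 1, 2274 (54 left).
Mar has 31 days: +31 → Apr 1, 2274 (23 left).
+23 → Apr 24, 2274.

April 24, 2274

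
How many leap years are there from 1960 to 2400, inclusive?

Multiples of 4 in [1960,2400]: 111.
Of those, multiples of 100: 5 (not leap unless ÷400).
Multiples of 400: 2.
Leap years = 111 − 5 + 2 = 108.

108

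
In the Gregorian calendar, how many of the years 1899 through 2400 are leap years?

122

Multiples of 4 in [1899,2400]: 126.
Of those, multiples of 100: 6 (not leap unless ÷400).
Multiples of 400: 2.
Leap years = 126 − 6 + 2 = 122.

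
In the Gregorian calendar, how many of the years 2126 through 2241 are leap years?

28

Multiples of 4 in [2126,2241]: 29.
Of those, multiples of 100: 1 (not leap unless ÷400).
Multiples of 400: 0.
Leap years = 29 − 1 + 0 = 28.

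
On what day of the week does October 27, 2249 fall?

Saturday

Doomsday rule: the anchor day for the 2200s is Friday. For year 49: 49÷12 = 4 r 1, and 1÷4 = 0, so 4+1+0 = 5.
Friday + 5 ≡ Wednesday — that's 2249's doomsday.
In October the doomsday date is Oct 10.
Oct 27 is 17 days after Oct 10; 17 mod 7 = 3, so Wednesday + 3 = Saturday.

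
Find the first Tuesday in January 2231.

January 4, 2231

January 1, 2231 is a Saturday.
The first Tuesday is therefore January 4 (3 days later).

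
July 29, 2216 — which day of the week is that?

Monday

Doomsday rule: the anchor day for the 2200s is Friday. For year 16: 16÷12 = 1 r 4, and 4÷4 = 1, so 1+4+1 = 6.
Friday + 6 ≡ Thursday — that's 2216's doomsday.
In July the doomsday date is Jul 11.
Jul 29 is 18 days after Jul 11; 18 mod 7 = 4, so Thursday + 4 = Monday.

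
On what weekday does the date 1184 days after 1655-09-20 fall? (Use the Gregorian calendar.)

First find the weekday of Sep 20, 1655. Doomsday rule: the anchor day for the 1600s is Tuesday. For year 55: 55÷12 = 4 r 7, and 7÷4 = 1, so 4+7+1 = 12.
Tuesday + 12 ≡ Sunday — that's 1655's doomsday.
In September the doomsday date is Sep 5.
Sep 20 is 15 days after Sep 5; 15 mod 7 = 1, so Sunday + 1 = Monday.
1184 mod 7 = 1, so 1184 days after a Monday is Monday + 1 = Tuesday.

Tuesday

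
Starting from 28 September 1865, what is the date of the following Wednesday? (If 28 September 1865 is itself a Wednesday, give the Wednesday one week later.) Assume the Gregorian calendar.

October 4, 1865

Sep 28, 1865 is a Thursday.
From Thursday to the next Wednesday is 6 days.
Sep 28, 1865 + 6 = Oct 4, 1865.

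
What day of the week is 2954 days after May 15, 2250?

Wednesday

First find the weekday of May 15, 2250. Doomsday rule: the anchor day for the 2200s is Friday. For year 50: 50÷12 = 4 r 2, and 2÷4 = 0, so 4+2+0 = 6.
Friday + 6 ≡ Thursday — that's 2250's doomsday.
In May the doomsday date is May 9.
May 15 is 6 days after May 9; 6 mod 7 = 6, so Thursday + 6 = Wednesday.
2954 mod 7 = 0, so 2954 days after a Wednesday is Wednesday + 0 = Wednesday.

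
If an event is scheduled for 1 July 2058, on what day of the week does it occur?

Doomsday rule: the anchor day for the 2000s is Tuesday. For year 58: 58÷12 = 4 r 10, and 10÷4 = 2, so 4+10+2 = 16.
Tuesday + 16 ≡ Thursday — that's 2058's doomsday.
In July the doomsday date is Jul 11.
Jul 1 is 10 days before Jul 11; 10 mod 7 = 3, so Thursday − 3 = Monday.

Monday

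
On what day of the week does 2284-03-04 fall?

Doomsday rule: the anchor day for the 2200s is Friday. For year 84: 84÷12 = 7 r 0, and 0÷4 = 0, so 7+0+0 = 7.
Friday + 7 ≡ Friday — that's 2284's doomsday.
In March the doomsday date is Mar 14.
Mar 4 is 10 days before Mar 14; 10 mod 7 = 3, so Friday − 3 = Tuesday.

Tuesday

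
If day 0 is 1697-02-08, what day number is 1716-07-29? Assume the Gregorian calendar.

Feb 8, 1697 → Feb 8, 1698: 365 days.
Feb 8, 1698 → Feb 8, 1699: 365 days.
Feb 8, 1699 → Feb 8, 1700: 365 days.
Feb 8, 1700 → Feb 8, 1701: 365 days.
Feb 8, 1701 → Feb 8, 1702: 365 days.
Feb 8, 1702 → Feb 8, 1703: 365 days.
Feb 8, 1703 → Feb 8, 1704: 365 days.
Feb 8, 1704 → Feb 8, 1705: 366 days (Feb 29, 1704 is in that span).
Feb 8, 1705 → Feb 8, 1706: 365 days.
Feb 8, 1706 → Feb 8, 1707: 365 days.
Feb 8, 1707 → Feb 8, 1708: 365 days.
Feb 8, 1708 → Feb 8, 1709: 366 days (Feb 29, 1708 is in that span).
Feb 8, 1709 → Feb 8, 1710: 365 days.
Feb 8, 1710 → Feb 8, 1711: 365 days.
Feb 8, 1711 → Feb 8, 1712: 365 days.
Feb 8, 1712 → Feb 8, 1713: 366 days (Feb 29, 1712 is in that span).
Feb 8, 1713 → Feb 8, 1714: 365 days.
Feb 8, 1714 → Feb 8, 1715: 365 days.
Feb 8, 1715 → Feb 8, 1716: 365 days.
Feb 8, 1716 → Mar 8, 1716: 29 days (February has 29).
Mar 8, 1716 → Apr 8, 1716: 31 days (March has 31).
Apr 8, 1716 → May 8, 1716: 30 days (April has 30).
May 8, 1716 → Jun 8, 1716: 31 days (May has 31).
Jun 8, 1716 → Jul 8, 1716: 30 days (June has 30).
Jul 8, 1716 → Jul 29, 1716: 21 days.
Total: 7110 days.

7110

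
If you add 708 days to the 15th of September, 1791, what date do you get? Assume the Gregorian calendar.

+366 (one year; includes Feb 29, 1792) → Sep 15, 1792 (342 left).
Sep has 30 days: +16 → Oct 1, 1792 (326 left).
Oct has 31 days: +31 → Nov 1, 1792 (295 left).
Nov has 30 days: +30 → Dec 1, 1792 (265 left).
Dec has 31 days: +31 → Jan 1, 1793 (234 left).
Jan has 31 days: +31 → Feb 1, 1793 (203 left).
Feb has 28 days: +28 → Mar 1, 1793 (175 left).
Mar has 31 days: +31 → Apr 1, 1793 (144 left).
Apr has 30 days: +30 → May 1, 1793 (114 left).
May has 31 days: +31 → Jun 1, 1793 (83 left).
Jun has 30 days: +30 → Jul 1, 1793 (53 left).
Jul has 31 days: +31 → Aug 1, 1793 (22 left).
+22 → Aug 23, 1793.

August 23, 1793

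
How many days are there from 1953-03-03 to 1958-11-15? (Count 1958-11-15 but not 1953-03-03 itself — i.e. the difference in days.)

Mar 3, 1953 → Mar 3, 1954: 365 days.
Mar 3, 1954 → Mar 3, 1955: 365 days.
Mar 3, 1955 → Mar 3, 1956: 366 days (Feb 29, 1956 is in that span).
Mar 3, 1956 → Mar 3, 1957: 365 days.
Mar 3, 1957 → Mar 3, 1958: 365 days.
Mar 3, 1958 → Apr 3, 1958: 31 days (March has 31).
Apr 3, 1958 → May 3, 1958: 30 days (April has 30).
May 3, 1958 → Jun 3, 1958: 31 days (May has 31).
Jun 3, 1958 → Jul 3, 1958: 30 days (June has 30).
Jul 3, 1958 → Aug 3, 1958: 31 days (July has 31).
Aug 3, 1958 → Sep 3, 1958: 31 days (August has 31).
Sep 3, 1958 → Oct 3, 1958: 30 days (September has 30).
Oct 3, 1958 → Nov 3, 1958: 31 days (October has 31).
Nov 3, 1958 → Nov 15, 1958: 12 days.
Total: 2083 days.

2083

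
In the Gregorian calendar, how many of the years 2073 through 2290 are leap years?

Multiples of 4 in [2073,2290]: 54.
Of those, multiples of 100: 2 (not leap unless ÷400).
Multiples of 400: 0.
Leap years = 54 − 2 + 0 = 52.

52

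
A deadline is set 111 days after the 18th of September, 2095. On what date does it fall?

January 7, 2096

Sep has 30 days: +13 → Oct 1, 2095 (98 left).
Oct has 31 days: +31 → Nov 1, 2095 (67 left).
Nov has 30 days: +30 → Dec 1, 2095 (37 left).
Dec has 31 days: +31 → Jan 1, 2096 (6 left).
+6 → Jan 7, 2096.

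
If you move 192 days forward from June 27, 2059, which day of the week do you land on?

First find the weekday of Jun 27, 2059. Doomsday rule: the anchor day for the 2000s is Tuesday. For year 59: 59÷12 = 4 r 11, and 11÷4 = 2, so 4+11+2 = 17.
Tuesday + 17 ≡ Friday — that's 2059's doomsday.
In June the doomsday date is Jun 6.
Jun 27 is 21 days after Jun 6; 21 mod 7 = 0, so Friday + 0 = Friday.
192 mod 7 = 3, so 192 days after a Friday is Friday + 3 = Monday.

Monday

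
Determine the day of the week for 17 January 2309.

Doomsday rule: the anchor day for the 2300s is Wednesday. For year 09: 9÷12 = 0 r 9, and 9÷4 = 2, so 0+9+2 = 11.
Wednesday + 11 ≡ Sunday — that's 2309's doomsday.
In January the doomsday date is Jan 3 (2309 is not a leap year).
Jan 17 is 14 days after Jan 3; 14 mod 7 = 0, so Sunday + 0 = Sunday.

Sunday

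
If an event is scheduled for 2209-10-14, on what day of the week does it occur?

Saturday

Doomsday rule: the anchor day for the 2200s is Friday. For year 09: 9÷12 = 0 r 9, and 9÷4 = 2, so 0+9+2 = 11.
Friday + 11 ≡ Tuesday — that's 2209's doomsday.
In October the doomsday date is Oct 10.
Oct 14 is 4 days after Oct 10; 4 mod 7 = 4, so Tuesday + 4 = Saturday.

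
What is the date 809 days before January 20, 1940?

November 2, 1937

−365 (one year) → Jan 20, 1939 (444 left).
−365 (one year) → Jan 20, 1938 (79 left).
−20 → Dec 31, 1937 (end of Dec, 31 days; 59 left).
−31 → Nov 30, 1937 (end of Nov, 30 days; 28 left).
−28 → Nov 2, 1937.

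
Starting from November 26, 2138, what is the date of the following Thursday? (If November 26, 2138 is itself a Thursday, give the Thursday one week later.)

November 27, 2138

Nov 26, 2138 is a Wednesday.
From Wednesday to the next Thursday is 1 day.
Nov 26, 2138 + 1 = Nov 27, 2138.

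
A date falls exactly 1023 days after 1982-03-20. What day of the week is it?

Sunday

Mar 20, 1982 is a Saturday.
1023 mod 7 = 1, so 1023 days after a Saturday is Saturday + 1 = Sunday.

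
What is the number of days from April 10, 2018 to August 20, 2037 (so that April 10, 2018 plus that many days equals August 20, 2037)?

Apr 10, 2018 → Apr 10, 2019: 365 days.
Apr 10, 2019 → Apr 10, 2020: 366 days (Feb 29, 2020 is in that span).
Apr 10, 2020 → Apr 10, 2021: 365 days.
Apr 10, 2021 → Apr 10, 2022: 365 days.
Apr 10, 2022 → Apr 10, 2023: 365 days.
Apr 10, 2023 → Apr 10, 2024: 366 days (Feb 29, 2024 is in that span).
Apr 10, 2024 → Apr 10, 2025: 365 days.
Apr 10, 2025 → Apr 10, 2026: 365 days.
Apr 10, 2026 → Apr 10, 2027: 365 days.
Apr 10, 2027 → Apr 10, 2028: 366 days (Feb 29, 2028 is in that span).
Apr 10, 2028 → Apr 10, 2029: 365 days.
Apr 10, 2029 → Apr 10, 2030: 365 days.
Apr 10, 2030 → Apr 10, 2031: 365 days.
Apr 10, 2031 → Apr 10, 2032: 366 days (Feb 29, 2032 is in that span).
Apr 10, 2032 → Apr 10, 2033: 365 days.
Apr 10, 2033 → Apr 10, 2034: 365 days.
Apr 10, 2034 → Apr 10, 2035: 365 days.
Apr 10, 2035 → Apr 10, 2036: 366 days (Feb 29, 2036 is in that span).
Apr 10, 2036 → Apr 10, 2037: 365 days.
Apr 10, 2037 → May 10, 2037: 30 days (April has 30).
May 10, 2037 → Jun 10, 2037: 31 days (May has 31).
Jun 10, 2037 → Jul 10, 2037: 30 days (June has 30).
Jul 10, 2037 → Aug 10, 2037: 31 days (July has 31).
Aug 10, 2037 → Aug 20, 2037: 10 days.
Total: 7072 days.

7072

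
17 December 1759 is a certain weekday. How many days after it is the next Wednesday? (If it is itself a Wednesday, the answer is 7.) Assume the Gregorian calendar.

2

Dec 17, 1759 is a Monday.
From Monday to the next Wednesday is 2 days.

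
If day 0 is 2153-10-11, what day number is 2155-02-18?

495

Oct 11, 2153 → Oct 11, 2154: 365 days.
Oct 11, 2154 → Nov 11, 2154: 31 days (October has 31).
Nov 11, 2154 → Dec 11, 2154: 30 days (November has 30).
Dec 11, 2154 → Jan 11, 2155: 31 days (December has 31).
Jan 11, 2155 → Feb 11, 2155: 31 days (January has 31).
Feb 11, 2155 → Feb 18, 2155: 7 days.
Total: 495 days.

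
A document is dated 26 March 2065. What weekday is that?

Thursday

Doomsday rule: the anchor day for the 2000s is Tuesday. For year 65: 65÷12 = 5 r 5, and 5÷4 = 1, so 5+5+1 = 11.
Tuesday + 11 ≡ Saturday — that's 2065's doomsday.
In March the doomsday date is Mar 14.
Mar 26 is 12 days after Mar 14; 12 mod 7 = 5, so Saturday + 5 = Thursday.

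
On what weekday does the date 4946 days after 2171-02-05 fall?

Saturday

First find the weekday of Feb 5, 2171. Doomsday rule: the anchor day for the 2100s is Sunday. For year 71: 71÷12 = 5 r 11, and 11÷4 = 2, so 5+11+2 = 18.
Sunday + 18 ≡ Thursday — that's 2171's doomsday.
In February the doomsday date is Feb 28 (2171 is not a leap year).
Feb 5 is 23 days before Feb 28; 23 mod 7 = 2, so Thursday − 2 = Tuesday.
4946 mod 7 = 4, so 4946 days after a Tuesday is Tuesday + 4 = Saturday.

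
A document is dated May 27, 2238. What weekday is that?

Sunday

Doomsday rule: the anchor day for the 2200s is Friday. For year 38: 38÷12 = 3 r 2, and 2÷4 = 0, so 3+2+0 = 5.
Friday + 5 ≡ Wednesday — that's 2238's doomsday.
In May the doomsday date is May 9.
May 27 is 18 days after May 9; 18 mod 7 = 4, so Wednesday + 4 = Sunday.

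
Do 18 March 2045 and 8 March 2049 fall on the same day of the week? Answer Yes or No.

No

From Mar 18, 2045 to Mar 8, 2049 is 1451 days.
1451 mod 7 = 2, so they are different weekdays.
(Mar 18, 2045 is a Saturday; Mar 8, 2049 is a Monday.)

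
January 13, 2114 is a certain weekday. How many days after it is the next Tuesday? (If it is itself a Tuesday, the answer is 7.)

Jan 13, 2114 is a Saturday.
From Saturday to the next Tuesday is 3 days.

3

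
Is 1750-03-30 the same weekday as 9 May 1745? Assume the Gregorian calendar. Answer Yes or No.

No

From May 9, 1745 to Mar 30, 1750 is 1786 days.
1786 mod 7 = 1, so they are different weekdays.
(May 9, 1745 is a Sunday; Mar 30, 1750 is a Monday.)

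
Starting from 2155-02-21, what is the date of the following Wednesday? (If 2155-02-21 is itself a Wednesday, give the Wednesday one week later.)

Feb 21, 2155 is a Friday.
From Friday to the next Wednesday is 5 days.
Feb 21, 2155 + 5 = Feb 26, 2155.

February 26, 2155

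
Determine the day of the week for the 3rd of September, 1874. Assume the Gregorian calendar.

Thursday

Doomsday rule: the anchor day for the 1800s is Friday. For year 74: 74÷12 = 6 r 2, and 2÷4 = 0, so 6+2+0 = 8.
Friday + 8 ≡ Saturday — that's 1874's doomsday.
In September the doomsday date is Sep 5.
Sep 3 is 2 days before Sep 5; 2 mod 7 = 2, so Saturday − 2 = Thursday.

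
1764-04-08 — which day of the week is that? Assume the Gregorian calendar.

Doomsday rule: the anchor day for the 1700s is Sunday. For year 64: 64÷12 = 5 r 4, and 4÷4 = 1, so 5+4+1 = 10.
Sunday + 10 ≡ Wednesday — that's 1764's doomsday.
In April the doomsday date is Apr 4.
Apr 8 is 4 days after Apr 4; 4 mod 7 = 4, so Wednesday + 4 = Sunday.

Sunday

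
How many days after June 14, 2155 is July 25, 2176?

Jun 14, 2155 → Jun 14, 2156: 366 days (Feb 29, 2156 is in that span).
Jun 14, 2156 → Jun 14, 2157: 365 days.
Jun 14, 2157 → Jun 14, 2158: 365 days.
Jun 14, 2158 → Jun 14, 2159: 365 days.
Jun 14, 2159 → Jun 14, 2160: 366 days (Feb 29, 2160 is in that span).
Jun 14, 2160 → Jun 14, 2161: 365 days.
Jun 14, 2161 → Jun 14, 2162: 365 days.
Jun 14, 2162 → Jun 14, 2163: 365 days.
Jun 14, 2163 → Jun 14, 2164: 366 days (Feb 29, 2164 is in that span).
Jun 14, 2164 → Jun 14, 2165: 365 days.
Jun 14, 2165 → Jun 14, 2166: 365 days.
Jun 14, 2166 → Jun 14, 2167: 365 days.
Jun 14, 2167 → Jun 14, 2168: 366 days (Feb 29, 2168 is in that span).
Jun 14, 2168 → Jun 14, 2169: 365 days.
Jun 14, 2169 → Jun 14, 2170: 365 days.
Jun 14, 2170 → Jun 14, 2171: 365 days.
Jun 14, 2171 → Jun 14, 2172: 366 days (Feb 29, 2172 is in that span).
Jun 14, 2172 → Jun 14, 2173: 365 days.
Jun 14, 2173 → Jun 14, 2174: 365 days.
Jun 14, 2174 → Jun 14, 2175: 365 days.
Jun 14, 2175 → Jun 14, 2176: 366 days (Feb 29, 2176 is in that span).
Jun 14, 2176 → Jul 14, 2176: 30 days (June has 30).
Jul 14, 2176 → Jul 25, 2176: 11 days.
Total: 7712 days.

7712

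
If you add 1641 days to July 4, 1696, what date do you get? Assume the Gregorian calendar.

+365 (one year) → Jul 4, 1697 (1276 left).
+365 (one year) → Jul 4, 1698 (911 left).
+365 (one year) → Jul 4, 1699 (546 left).
+365 (one year) → Jul 4, 1700 (181 left).
Jul has 31 days: +28 → Aug 1, 1700 (153 left).
Aug has 31 days: +31 → Sep 1, 1700 (122 left).
Sep has 30 days: +30 → Oct 1, 1700 (92 left).
Oct has 31 days: +31 → Nov 1, 1700 (61 left).
Nov has 30 days: +30 → Dec 1, 1700 (31 left).
Dec has 31 days: +31 → Jan 1, 1701 (0 left).

January 1, 1701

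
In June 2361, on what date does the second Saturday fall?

June 10, 2361

June 1, 2361 is a Thursday.
The first Saturday is therefore June 3 (2 days later).
The second Saturday is 3 + 1×7 = June 10.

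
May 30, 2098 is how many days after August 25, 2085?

Aug 25, 2085 → Aug 25, 2086: 365 days.
Aug 25, 2086 → Aug 25, 2087: 365 days.
Aug 25, 2087 → Aug 25, 2088: 366 days (Feb 29, 2088 is in that span).
Aug 25, 2088 → Aug 25, 2089: 365 days.
Aug 25, 2089 → Aug 25, 2090: 365 days.
Aug 25, 2090 → Aug 25, 2091: 365 days.
Aug 25, 2091 → Aug 25, 2092: 366 days (Feb 29, 2092 is in that span).
Aug 25, 2092 → Aug 25, 2093: 365 days.
Aug 25, 2093 → Aug 25, 2094: 365 days.
Aug 25, 2094 → Aug 25, 2095: 365 days.
Aug 25, 2095 → Aug 25, 2096: 366 days (Feb 29, 2096 is in that span).
Aug 25, 2096 → Aug 25, 2097: 365 days.
Aug 25, 2097 → Sep 25, 2097: 31 days (August has 31).
Sep 25, 2097 → Oct 25, 2097: 30 days (September has 30).
Oct 25, 2097 → Nov 25, 2097: 31 days (October has 31).
Nov 25, 2097 → Dec 25, 2097: 30 days (November has 30).
Dec 25, 2097 → Jan 25, 2098: 31 days (December has 31).
Jan 25, 2098 → Feb 25, 2098: 31 days (January has 31).
Feb 25, 2098 → Mar 25, 2098: 28 days (February has 28).
Mar 25, 2098 → Apr 25, 2098: 31 days (March has 31).
Apr 25, 2098 → May 25, 2098: 30 days (April has 30).
May 25, 2098 → May 30, 2098: 5 days.
Total: 4661 days.

4661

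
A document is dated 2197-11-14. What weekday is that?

Tuesday

Doomsday rule: the anchor day for the 2100s is Sunday. For year 97: 97÷12 = 8 r 1, and 1÷4 = 0, so 8+1+0 = 9.
Sunday + 9 ≡ Tuesday — that's 2197's doomsday.
In November the doomsday date is Nov 7.
Nov 14 is 7 days after Nov 7; 7 mod 7 = 0, so Tuesday + 0 = Tuesday.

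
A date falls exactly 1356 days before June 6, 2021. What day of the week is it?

Tuesday

Jun 6, 2021 is a Sunday.
1356 mod 7 = 5, so 1356 days before a Sunday is Sunday − 5 = Tuesday.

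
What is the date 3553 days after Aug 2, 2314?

+365 (one year) → Aug 2, 2315 (3188 left).
+366 (one year; includes Feb 29, 2316) → Aug 2, 2316 (2822 left).
+365 (one year) → Aug 2, 2317 (2457 left).
+365 (one year) → Aug 2, 2318 (2092 left).
+365 (one year) → Aug 2, 2319 (1727 left).
+366 (one year; includes Feb 29, 2320) → Aug 2, 2320 (1361 left).
+365 (one year) → Aug 2, 2321 (996 left).
+365 (one year) → Aug 2, 2322 (631 left).
+365 (one year) → Aug 2, 2323 (266 left).
Aug has 31 days: +30 → Sep 1, 2323 (236 left).
Sep has 30 days: +30 → Oct 1, 2323 (206 left).
Oct has 31 days: +31 → Nov 1, 2323 (175 left).
Nov has 30 days: +30 → Dec 1, 2323 (145 left).
Dec has 31 days: +31 → Jan 1, 2324 (114 left).
Jan has 31 days: +31 → Feb 1, 2324 (83 left).
Feb has 29 days: +29 → Mar 1, 2324 (54 left).
Mar has 31 days: +31 → Apr 1, 2324 (23 left).
+23 → Apr 24, 2324.

April 24, 2324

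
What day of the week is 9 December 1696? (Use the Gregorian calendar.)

Sunday

Doomsday rule: the anchor day for the 1600s is Tuesday. For year 96: 96÷12 = 8 r 0, and 0÷4 = 0, so 8+0+0 = 8.
Tuesday + 8 ≡ Wednesday — that's 1696's doomsday.
In December the doomsday date is Dec 12.
Dec 9 is 3 days before Dec 12; 3 mod 7 = 3, so Wednesday − 3 = Sunday.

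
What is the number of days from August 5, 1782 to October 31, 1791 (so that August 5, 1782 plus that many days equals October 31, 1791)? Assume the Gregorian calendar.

Aug 5, 1782 → Aug 5, 1783: 365 days.
Aug 5, 1783 → Aug 5, 1784: 366 days (Feb 29, 1784 is in that span).
Aug 5, 1784 → Aug 5, 1785: 365 days.
Aug 5, 1785 → Aug 5, 1786: 365 days.
Aug 5, 1786 → Aug 5, 1787: 365 days.
Aug 5, 1787 → Aug 5, 1788: 366 days (Feb 29, 1788 is in that span).
Aug 5, 1788 → Aug 5, 1789: 365 days.
Aug 5, 1789 → Aug 5, 1790: 365 days.
Aug 5, 1790 → Aug 5, 1791: 365 days.
Aug 5, 1791 → Sep 5, 1791: 31 days (August has 31).
Sep 5, 1791 → Oct 5, 1791: 30 days (September has 30).
Oct 5, 1791 → Oct 31, 1791: 26 days.
Total: 3374 days.

3374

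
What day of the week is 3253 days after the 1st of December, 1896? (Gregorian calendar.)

First find the weekday of Dec 1, 1896. Doomsday rule: the anchor day for the 1800s is Friday. For year 96: 96÷12 = 8 r 0, and 0÷4 = 0, so 8+0+0 = 8.
Friday + 8 ≡ Saturday — that's 1896's doomsday.
In December the doomsday date is Dec 12.
Dec 1 is 11 days before Dec 12; 11 mod 7 = 4, so Saturday − 4 = Tuesday.
3253 mod 7 = 5, so 3253 days after a Tuesday is Tuesday + 5 = Sunday.

Sunday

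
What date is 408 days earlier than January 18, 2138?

December 6, 2136

−365 (one year) → Jan 18, 2137 (43 left).
−18 → Dec 31, 2136 (end of Dec, 31 days; 25 left).
−25 → Dec 6, 2136.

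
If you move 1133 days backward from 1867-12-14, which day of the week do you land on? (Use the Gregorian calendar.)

Sunday

First find the weekday of Dec 14, 1867. Doomsday rule: the anchor day for the 1800s is Friday. For year 67: 67÷12 = 5 r 7, and 7÷4 = 1, so 5+7+1 = 13.
Friday + 13 ≡ Thursday — that's 1867's doomsday.
In December the doomsday date is Dec 12.
Dec 14 is 2 days after Dec 12; 2 mod 7 = 2, so Thursday + 2 = Saturday.
1133 mod 7 = 6, so 1133 days before a Saturday is Saturday − 6 = Sunday.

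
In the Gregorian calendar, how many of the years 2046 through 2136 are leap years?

22

Multiples of 4 in [2046,2136]: 23.
Of those, multiples of 100: 1 (not leap unless ÷400).
Multiples of 400: 0.
Leap years = 23 − 1 + 0 = 22.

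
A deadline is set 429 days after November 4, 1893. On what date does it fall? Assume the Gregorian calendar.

+365 (one year) → Nov 4, 1894 (64 left).
Nov has 30 days: +27 → Dec 1, 1894 (37 left).
Dec has 31 days: +31 → Jan 1, 1895 (6 left).
+6 → Jan 7, 1895.

January 7, 1895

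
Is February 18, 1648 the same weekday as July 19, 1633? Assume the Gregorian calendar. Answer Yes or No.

Yes

From Jul 19, 1633 to Feb 18, 1648 is 5327 days.
5327 mod 7 = 0, so they are the same weekday.
(Jul 19, 1633 is a Tuesday; Feb 18, 1648 is a Tuesday.)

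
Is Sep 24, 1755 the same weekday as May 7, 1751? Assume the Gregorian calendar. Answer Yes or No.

From May 7, 1751 to Sep 24, 1755 is 1601 days.
1601 mod 7 = 5, so they are different weekdays.
(May 7, 1751 is a Friday; Sep 24, 1755 is a Wednesday.)

No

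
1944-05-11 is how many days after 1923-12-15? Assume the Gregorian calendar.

7453

Dec 15, 1923 → Dec 15, 1924: 366 days (Feb 29, 1924 is in that span).
Dec 15, 1924 → Dec 15, 1925: 365 days.
Dec 15, 1925 → Dec 15, 1926: 365 days.
Dec 15, 1926 → Dec 15, 1927: 365 days.
Dec 15, 1927 → Dec 15, 1928: 366 days (Feb 29, 1928 is in that span).
Dec 15, 1928 → Dec 15, 1929: 365 days.
Dec 15, 1929 → Dec 15, 1930: 365 days.
Dec 15, 1930 → Dec 15, 1931: 365 days.
Dec 15, 1931 → Dec 15, 1932: 366 days (Feb 29, 1932 is in that span).
Dec 15, 1932 → Dec 15, 1933: 365 days.
Dec 15, 1933 → Dec 15, 1934: 365 days.
Dec 15, 1934 → Dec 15, 1935: 365 days.
Dec 15, 1935 → Dec 15, 1936: 366 days (Feb 29, 1936 is in that span).
Dec 15, 1936 → Dec 15, 1937: 365 days.
Dec 15, 1937 → Dec 15, 1938: 365 days.
Dec 15, 1938 → Dec 15, 1939: 365 days.
Dec 15, 1939 → Dec 15, 1940: 366 days (Feb 29, 1940 is in that span).
Dec 15, 1940 → Dec 15, 1941: 365 days.
Dec 15, 1941 → Dec 15, 1942: 365 days.
Dec 15, 1942 → Dec 15, 1943: 365 days.
Dec 15, 1943 → Jan 15, 1944: 31 days (December has 31).
Jan 15, 1944 → Feb 15, 1944: 31 days (January has 31).
Feb 15, 1944 → Mar 15, 1944: 29 days (February has 29).
Mar 15, 1944 → Apr 15, 1944: 31 days (March has 31).
Apr 15, 1944 → May 11, 1944: 26 days.
Total: 7453 days.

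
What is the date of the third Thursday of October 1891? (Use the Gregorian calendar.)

October 1, 1891 is a Thursday.
The first Thursday is therefore October 1 (same day).
The third Thursday is 1 + 2×7 = October 15.

October 15, 1891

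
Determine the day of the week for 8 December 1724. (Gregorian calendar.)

Friday

Doomsday rule: the anchor day for the 1700s is Sunday. For year 24: 24÷12 = 2 r 0, and 0÷4 = 0, so 2+0+0 = 2.
Sunday + 2 ≡ Tuesday — that's 1724's doomsday.
In December the doomsday date is Dec 12.
Dec 8 is 4 days before Dec 12; 4 mod 7 = 4, so Tuesday − 4 = Friday.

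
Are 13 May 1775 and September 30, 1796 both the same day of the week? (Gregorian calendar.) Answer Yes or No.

No

From May 13, 1775 to Sep 30, 1796 is 7811 days.
7811 mod 7 = 6, so they are different weekdays.
(May 13, 1775 is a Saturday; Sep 30, 1796 is a Friday.)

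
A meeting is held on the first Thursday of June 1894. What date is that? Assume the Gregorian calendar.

June 7, 1894

June 1, 1894 is a Friday.
The first Thursday is therefore June 7 (6 days later).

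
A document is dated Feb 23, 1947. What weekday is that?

Sunday

January 1, 1947 is a Wednesday.
Jan 1, 1947 → Feb 1, 1947: 31 days (January has 31).
Feb 1, 1947 → Feb 23, 1947: 22 days.
Total: 53 days.
53 mod 7 = 4, so Wednesday + 4 = Sunday.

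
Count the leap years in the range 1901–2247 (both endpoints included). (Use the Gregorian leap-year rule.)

Multiples of 4 in [1901,2247]: 86.
Of those, multiples of 100: 3 (not leap unless ÷400).
Multiples of 400: 1.
Leap years = 86 − 3 + 1 = 84.

84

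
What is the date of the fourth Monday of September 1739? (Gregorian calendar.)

September 1, 1739 is a Tuesday.
The first Monday is therefore September 7 (6 days later).
The fourth Monday is 7 + 3×7 = September 28.

September 28, 1739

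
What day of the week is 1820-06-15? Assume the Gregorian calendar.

Thursday

Doomsday rule: the anchor day for the 1800s is Friday. For year 20: 20÷12 = 1 r 8, and 8÷4 = 2, so 1+8+2 = 11.
Friday + 11 ≡ Tuesday — that's 1820's doomsday.
In June the doomsday date is Jun 6.
Jun 15 is 9 days after Jun 6; 9 mod 7 = 2, so Tuesday + 2 = Thursday.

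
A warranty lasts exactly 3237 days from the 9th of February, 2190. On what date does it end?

+365 (one year) → Feb 9, 2191 (2872 left).
+365 (one year) → Feb 9, 2192 (2507 left).
+366 (one year; includes Feb 29, 2192) → Feb 9, 2193 (2141 left).
+365 (one year) → Feb 9, 2194 (1776 left).
+365 (one year) → Feb 9, 2195 (1411 left).
+365 (one year) → Feb 9, 2196 (1046 left).
+366 (one year; includes Feb 29, 2196) → Feb 9, 2197 (680 left).
+365 (one year) → Feb 9, 2198 (315 left).
Feb has 28 days: +20 → Mar 1, 2198 (295 left).
Mar has 31 days: +31 → Apr 1, 2198 (264 left).
Apr has 30 days: +30 → May 1, 2198 (234 left).
May has 31 days: +31 → Jun 1, 2198 (203 left).
Jun has 30 days: +30 → Jul 1, 2198 (173 left).
Jul has 31 days: +31 → Aug 1, 2198 (142 left).
Aug has 31 days: +31 → Sep 1, 2198 (111 left).
Sep has 30 days: +30 → Oct 1, 2198 (81 left).
Oct has 31 days: +31 → Nov 1, 2198 (50 left).
Nov has 30 days: +30 → Dec 1, 2198 (20 left).
+20 → Dec 21, 2198.

December 21, 2198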